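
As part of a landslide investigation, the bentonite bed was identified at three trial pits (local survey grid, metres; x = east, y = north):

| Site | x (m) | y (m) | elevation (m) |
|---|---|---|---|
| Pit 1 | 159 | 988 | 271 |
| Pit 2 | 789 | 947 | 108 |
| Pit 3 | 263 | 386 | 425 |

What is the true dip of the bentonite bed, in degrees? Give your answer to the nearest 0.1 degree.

Two edge vectors: Pit 1→Pit 2 = (630, -41, -163), Pit 1→Pit 3 = (104, -602, 154).
Normal n = (Pit 1→Pit 2) × (Pit 1→Pit 3) = (-104440, -113972, -374996).
So ∂z/∂x = −n_x/n_z = −0.27851 and ∂z/∂y = −n_y/n_z = −0.30393.
Gradient magnitude |∇z| = √(a² + b²) = √(0.07757 + 0.09237) = 0.41224.
True dip = arctan(0.41224) = 22.4°, dipping toward NE (azimuth ≈ 043°).

22.4°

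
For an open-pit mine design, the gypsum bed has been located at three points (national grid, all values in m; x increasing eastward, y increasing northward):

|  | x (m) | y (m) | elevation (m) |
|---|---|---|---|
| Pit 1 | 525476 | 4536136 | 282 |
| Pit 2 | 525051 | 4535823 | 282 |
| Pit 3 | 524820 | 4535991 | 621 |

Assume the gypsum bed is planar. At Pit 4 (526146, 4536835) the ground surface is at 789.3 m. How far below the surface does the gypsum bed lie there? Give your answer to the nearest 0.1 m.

301.2 m

Let the plane be z = a·x + b·y + c.
Pit 2−Pit 1: −425a − 313b = 0;  Pit 3−Pit 1: −656a − 145b = 339.
Solving gives a = −0.738377069, b = 1.002588672.
Then c = 282 − a·525476 − b·4536136 = −4159597.14.
At (526146, 4536835): z_contact = −388494.14 + 4548579.38 − 4159597.14 = 488.10 m.
Depth below ground = 789.3 − 488.10 = 301.2 m.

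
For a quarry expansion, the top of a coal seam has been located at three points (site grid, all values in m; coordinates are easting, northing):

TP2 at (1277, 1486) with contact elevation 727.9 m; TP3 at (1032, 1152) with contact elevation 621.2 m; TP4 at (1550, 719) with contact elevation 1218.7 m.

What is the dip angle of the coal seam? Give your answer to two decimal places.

43.20°

Let the plane be z = a·easting + b·northing + c.
TP3−TP2: −245a − 334b = −106.7;  TP4−TP2: 273a − 767b = 490.8.
Solving gives a = 0.88058, b = −0.32647.
Gradient magnitude |∇z| = √(a² + b²) = √(0.77541 + 0.10658) = 0.93915.
True dip = arctan(0.93915) = 43.20°, dipping toward WNW (azimuth ≈ 290°).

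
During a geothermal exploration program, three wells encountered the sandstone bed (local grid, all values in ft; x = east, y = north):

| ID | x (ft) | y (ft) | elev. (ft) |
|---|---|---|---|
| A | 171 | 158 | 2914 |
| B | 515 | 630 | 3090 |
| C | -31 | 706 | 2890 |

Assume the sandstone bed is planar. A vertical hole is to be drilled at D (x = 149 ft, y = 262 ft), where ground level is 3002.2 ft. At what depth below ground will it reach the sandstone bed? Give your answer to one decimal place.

86.6 ft

Let the plane be z = a·x + b·y + c.
B−A: 344a + 472b = 176;  C−A: −202a + 548b = −24.
Solving gives a = 0.37969, b = 0.09616.
Then c = 2914 − a·171 − b·158 = 2833.88.
At (149, 262): z_contact = 56.57 + 25.19 + 2833.88 = 2915.65 ft.
Depth below ground = 3002.2 − 2915.65 = 86.6 ft.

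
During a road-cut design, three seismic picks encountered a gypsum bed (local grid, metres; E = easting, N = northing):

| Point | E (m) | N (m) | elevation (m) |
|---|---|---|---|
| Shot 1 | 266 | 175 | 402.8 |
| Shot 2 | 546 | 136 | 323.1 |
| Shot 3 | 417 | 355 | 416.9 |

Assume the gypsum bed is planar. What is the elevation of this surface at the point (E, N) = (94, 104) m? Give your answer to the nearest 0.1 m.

424.8 m

Two edge vectors: Shot 1→Shot 2 = (280, -39, -79.7), Shot 1→Shot 3 = (151, 180, 14.1).
Normal n = (Shot 1→Shot 2) × (Shot 1→Shot 3) = (13796.1, -15982.7, 56289).
So ∂z/∂E = −n_x/n_z = −0.24509 and ∂z/∂N = −n_y/n_z = 0.28394.
Intercept c from Shot 1: 402.8 + 65.20 − 49.69 = 418.31.
At (94, 104): z = −23.0 + 29.5 + 418.31 = 424.8 m.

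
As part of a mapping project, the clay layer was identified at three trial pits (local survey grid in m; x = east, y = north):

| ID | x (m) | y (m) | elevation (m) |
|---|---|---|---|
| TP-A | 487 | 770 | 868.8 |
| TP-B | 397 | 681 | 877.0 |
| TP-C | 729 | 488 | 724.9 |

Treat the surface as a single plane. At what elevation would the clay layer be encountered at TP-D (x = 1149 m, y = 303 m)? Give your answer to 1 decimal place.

Let the plane be z = a·x + b·y + c.
TP-B−TP-A: −90a − 89b = 8.2;  TP-C−TP-A: 242a − 282b = −143.9.
Solving gives a = −0.322254, b = 0.233740.
Then c = 868.8 − a·487 − b·770 = 845.76.
At (1149, 303): z = −370.3 + 70.8 + 845.76 = 546.3 m.

546.3 m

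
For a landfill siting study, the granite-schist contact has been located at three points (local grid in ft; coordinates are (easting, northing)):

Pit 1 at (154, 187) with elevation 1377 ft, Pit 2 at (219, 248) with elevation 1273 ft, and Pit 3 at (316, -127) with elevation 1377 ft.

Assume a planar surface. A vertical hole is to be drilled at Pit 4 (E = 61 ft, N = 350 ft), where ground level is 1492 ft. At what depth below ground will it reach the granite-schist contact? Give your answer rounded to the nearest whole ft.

105 ft

Two edge vectors: Pit 1→Pit 2 = (65, 61, -104), Pit 1→Pit 3 = (162, -314, 0).
Normal n = (Pit 1→Pit 2) × (Pit 1→Pit 3) = (-32656, -16848, -30292).
So ∂z/∂E = −n_x/n_z = −1.07804 and ∂z/∂N = −n_y/n_z = −0.55619.
Intercept c from Pit 1: 1377 + 166.02 + 104.01 = 1647.03.
At (61, 350): z_contact = −65.8 − 194.7 + 1647.03 = 1386.6 ft.
Depth below ground = 1492 − 1386.6 = 105 ft.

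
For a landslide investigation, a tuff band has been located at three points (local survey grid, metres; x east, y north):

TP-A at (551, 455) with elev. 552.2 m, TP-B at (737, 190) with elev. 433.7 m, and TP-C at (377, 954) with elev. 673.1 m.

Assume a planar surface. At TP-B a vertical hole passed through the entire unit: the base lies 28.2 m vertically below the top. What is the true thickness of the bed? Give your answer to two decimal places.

Two edge vectors: TP-A→TP-B = (186, -265, -118.5), TP-A→TP-C = (-174, 499, 120.9).
Normal n = (TP-A→TP-B) × (TP-A→TP-C) = (27093, -1868.4, 46704).
So ∂z/∂x = −n_x/n_z = −0.58010 and ∂z/∂y = −n_y/n_z = 0.04001.
|∇z| = √(a²+b²) = 0.58148, so dip δ = arctan(0.58148) = 30.18°.
True thickness = vertical thickness × cos δ = 28.2 × cos 30.18° = 24.38 m.

24.38 m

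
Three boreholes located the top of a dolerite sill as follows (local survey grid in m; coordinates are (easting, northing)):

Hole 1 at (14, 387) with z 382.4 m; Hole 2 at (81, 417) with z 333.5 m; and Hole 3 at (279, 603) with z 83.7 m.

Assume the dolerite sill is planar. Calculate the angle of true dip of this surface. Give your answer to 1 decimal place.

Let the plane be z = a·E + b·N + c.
Hole 2−Hole 1: 67a + 30b = −48.9;  Hole 3−Hole 1: 265a + 216b = −298.7.
Solving gives a = −0.24554, b = −1.08163.
Gradient magnitude |∇z| = √(a² + b²) = √(0.06029 + 1.16993) = 1.10915.
True dip = arctan(1.10915) = 48.0°, dipping toward NNE (azimuth ≈ 013°).

48.0°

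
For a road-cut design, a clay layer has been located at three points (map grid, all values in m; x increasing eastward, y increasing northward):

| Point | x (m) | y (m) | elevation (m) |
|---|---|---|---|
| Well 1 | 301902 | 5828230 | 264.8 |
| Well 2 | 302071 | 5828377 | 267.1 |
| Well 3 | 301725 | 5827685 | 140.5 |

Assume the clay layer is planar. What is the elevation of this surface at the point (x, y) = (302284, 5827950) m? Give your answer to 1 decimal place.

Two edge vectors: Well 1→Well 2 = (169, 147, 2.3), Well 1→Well 3 = (-177, -545, -124.3).
Normal n = (Well 1→Well 2) × (Well 1→Well 3) = (-17018.6, 20599.6, -66086).
So ∂z/∂x = −n_x/n_z = −0.257522017 and ∂z/∂y = −n_y/n_z = 0.311708985.
Intercept c from Well 1: 264.8 + 77746.41 − 1816711.66 = −1738700.45.
At (302284, 5827950): z = −77844.8 + 1816624.4 − 1738700.45 = 79.1 m.

79.1 m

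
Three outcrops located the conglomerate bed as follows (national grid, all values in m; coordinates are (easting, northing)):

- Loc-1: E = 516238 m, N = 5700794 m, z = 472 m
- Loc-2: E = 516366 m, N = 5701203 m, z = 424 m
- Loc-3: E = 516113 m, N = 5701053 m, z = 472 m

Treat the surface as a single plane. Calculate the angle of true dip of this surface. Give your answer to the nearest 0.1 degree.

Let the plane be z = a·E + b·N + c.
Loc-2−Loc-1: 128a + 409b = −48;  Loc-3−Loc-1: −125a + 259b = 0.
Solving gives a = −0.14751, b = −0.07119.
Gradient magnitude |∇z| = √(a² + b²) = √(0.02176 + 0.00507) = 0.16380.
True dip = arctan(0.16380) = 9.3°, dipping toward ENE (azimuth ≈ 064°).

9.3°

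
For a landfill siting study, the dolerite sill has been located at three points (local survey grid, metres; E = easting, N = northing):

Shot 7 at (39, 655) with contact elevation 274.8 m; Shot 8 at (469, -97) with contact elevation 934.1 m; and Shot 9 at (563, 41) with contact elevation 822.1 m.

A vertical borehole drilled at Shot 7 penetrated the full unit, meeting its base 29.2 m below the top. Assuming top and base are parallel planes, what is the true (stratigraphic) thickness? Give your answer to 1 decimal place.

22.3 m

Two edge vectors: Shot 7→Shot 8 = (430, -752, 659.3), Shot 7→Shot 9 = (524, -614, 547.3).
Normal n = (Shot 7→Shot 8) × (Shot 7→Shot 9) = (-6759.4, 110134.2, 130028).
So ∂z/∂E = −n_x/n_z = 0.05198 and ∂z/∂N = −n_y/n_z = −0.84700.
|∇z| = √(a²+b²) = 0.84860, so dip δ = arctan(0.84860) = 40.32°.
True thickness = vertical thickness × cos δ = 29.2 × cos 40.32° = 22.3 m.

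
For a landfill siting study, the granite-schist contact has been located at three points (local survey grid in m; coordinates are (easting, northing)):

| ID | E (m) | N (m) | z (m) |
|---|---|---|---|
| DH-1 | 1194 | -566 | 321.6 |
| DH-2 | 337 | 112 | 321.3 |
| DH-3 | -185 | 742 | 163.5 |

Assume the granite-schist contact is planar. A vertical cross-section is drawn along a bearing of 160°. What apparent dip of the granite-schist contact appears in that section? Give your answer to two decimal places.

Two edge vectors: DH-1→DH-2 = (-857, 678, -0.3), DH-1→DH-3 = (-1379, 1308, -158.1).
Normal n = (DH-1→DH-2) × (DH-1→DH-3) = (-106799.4, -135078, -185994).
So ∂z/∂E = −n_x/n_z = −0.57421 and ∂z/∂N = −n_y/n_z = −0.72625.
Unit vector along 160° is (sin 160°, cos 160°) = (0.3420, -0.9397).
Slope in that direction = a·(0.3420) + b·(-0.9397) = 0.48606.
Apparent dip = arctan|0.48606| = 25.92° (true dip is 42.8°, so apparent ≤ true as expected).

25.92°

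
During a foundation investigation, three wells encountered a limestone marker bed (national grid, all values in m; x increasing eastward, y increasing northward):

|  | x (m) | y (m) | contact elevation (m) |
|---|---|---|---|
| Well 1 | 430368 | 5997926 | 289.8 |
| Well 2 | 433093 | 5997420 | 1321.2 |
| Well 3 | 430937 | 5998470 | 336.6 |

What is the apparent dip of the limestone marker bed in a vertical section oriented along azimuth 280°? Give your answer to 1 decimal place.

Let the plane be z = a·x + b·y + c.
Well 2−Well 1: 2725a − 506b = 1031.4;  Well 3−Well 1: 569a + 544b = 46.8.
Solving gives a = 0.33032, b = −0.25947.
Unit vector along 280° is (sin 280°, cos 280°) = (-0.9848, 0.1736).
Slope in that direction = a·(-0.9848) + b·(0.1736) = −0.37035.
Apparent dip = arctan|0.37035| = 20.3° (true dip is 22.8°, so apparent ≤ true as expected).

20.3°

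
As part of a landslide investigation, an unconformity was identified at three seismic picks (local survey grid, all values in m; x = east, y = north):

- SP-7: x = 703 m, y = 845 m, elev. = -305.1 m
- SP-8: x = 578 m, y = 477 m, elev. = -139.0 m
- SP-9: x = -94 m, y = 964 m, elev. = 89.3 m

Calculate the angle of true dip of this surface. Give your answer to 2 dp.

Two edge vectors: SP-7→SP-8 = (-125, -368, 166.1), SP-7→SP-9 = (-797, 119, 394.4).
Normal n = (SP-7→SP-8) × (SP-7→SP-9) = (-164905.1, -83081.7, -308171).
So ∂z/∂x = −n_x/n_z = −0.53511 and ∂z/∂y = −n_y/n_z = −0.26960.
Gradient magnitude |∇z| = √(a² + b²) = √(0.28634 + 0.07268) = 0.59919.
True dip = arctan(0.59919) = 30.93°, dipping toward ENE (azimuth ≈ 063°).

30.93°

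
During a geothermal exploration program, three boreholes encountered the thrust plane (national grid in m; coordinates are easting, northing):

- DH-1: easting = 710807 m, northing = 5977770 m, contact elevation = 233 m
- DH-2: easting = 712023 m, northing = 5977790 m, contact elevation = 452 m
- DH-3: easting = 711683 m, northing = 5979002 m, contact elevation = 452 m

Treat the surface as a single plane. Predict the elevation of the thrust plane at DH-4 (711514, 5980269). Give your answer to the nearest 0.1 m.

Two edge vectors: DH-1→DH-2 = (1216, 20, 219), DH-1→DH-3 = (876, 1232, 219).
Normal n = (DH-1→DH-2) × (DH-1→DH-3) = (-265428, -74460, 1480592).
So ∂z/∂easting = −n_x/n_z = 0.179271535 and ∂z/∂northing = −n_y/n_z = 0.050290695.
Intercept c from DH-1: 233 − 127427.46 − 300626.21 = −427820.67.
At (711514, 5980269): z = 127554.2 + 300751.9 − 427820.67 = 485.4 m.

485.4 m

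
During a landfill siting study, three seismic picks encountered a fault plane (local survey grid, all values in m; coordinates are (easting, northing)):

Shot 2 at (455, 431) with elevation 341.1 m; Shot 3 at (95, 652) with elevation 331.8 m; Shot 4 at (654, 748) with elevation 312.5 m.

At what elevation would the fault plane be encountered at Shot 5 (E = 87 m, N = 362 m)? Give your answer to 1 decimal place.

Two edge vectors: Shot 2→Shot 3 = (-360, 221, -9.3), Shot 2→Shot 4 = (199, 317, -28.6).
Normal n = (Shot 2→Shot 3) × (Shot 2→Shot 4) = (-3372.5, -12146.7, -158099).
So ∂z/∂E = −n_x/n_z = −0.02133 and ∂z/∂N = −n_y/n_z = −0.07683.
Intercept c from Shot 2: 341.1 + 9.71 + 33.11 = 383.92.
At (87, 362): z = −1.9 − 27.8 + 383.92 = 354.3 m.

354.3 m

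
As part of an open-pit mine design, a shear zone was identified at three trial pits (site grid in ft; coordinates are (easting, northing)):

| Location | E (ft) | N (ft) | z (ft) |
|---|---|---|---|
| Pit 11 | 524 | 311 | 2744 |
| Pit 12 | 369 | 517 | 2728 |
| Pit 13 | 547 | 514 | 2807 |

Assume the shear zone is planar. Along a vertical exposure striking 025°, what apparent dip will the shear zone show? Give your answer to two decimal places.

Two edge vectors: Pit 11→Pit 12 = (-155, 206, -16), Pit 11→Pit 13 = (23, 203, 63).
Normal n = (Pit 11→Pit 12) × (Pit 11→Pit 13) = (16226, 9397, -36203).
So ∂z/∂E = −n_x/n_z = 0.44819 and ∂z/∂N = −n_y/n_z = 0.25956.
Unit vector along 025° is (sin 25°, cos 25°) = (0.4226, 0.9063).
Slope in that direction = a·(0.4226) + b·(0.9063) = 0.42466.
Apparent dip = arctan|0.42466| = 23.01° (true dip is 27.4°, so apparent ≤ true as expected).

23.01°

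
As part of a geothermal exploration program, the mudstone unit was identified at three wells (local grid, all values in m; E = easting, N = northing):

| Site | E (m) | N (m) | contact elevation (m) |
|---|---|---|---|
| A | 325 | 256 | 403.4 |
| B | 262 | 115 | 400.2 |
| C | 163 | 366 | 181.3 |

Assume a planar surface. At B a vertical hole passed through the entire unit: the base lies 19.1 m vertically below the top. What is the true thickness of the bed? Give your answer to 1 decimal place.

12.5 m

Two edge vectors: A→B = (-63, -141, -3.2), A→C = (-162, 110, -222.1).
Normal n = (A→B) × (A→C) = (31668.1, -13473.9, -29772).
So ∂z/∂E = −n_x/n_z = 1.06369 and ∂z/∂N = −n_y/n_z = −0.45257.
|∇z| = √(a²+b²) = 1.15596, so dip δ = arctan(1.15596) = 49.14°.
True thickness = vertical thickness × cos δ = 19.1 × cos 49.14° = 12.5 m.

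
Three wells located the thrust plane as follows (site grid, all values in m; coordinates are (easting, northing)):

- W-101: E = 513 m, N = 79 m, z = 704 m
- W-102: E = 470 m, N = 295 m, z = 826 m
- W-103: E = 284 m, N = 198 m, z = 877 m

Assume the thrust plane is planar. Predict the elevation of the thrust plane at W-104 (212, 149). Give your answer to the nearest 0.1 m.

Let the plane be z = a·E + b·N + c.
W-102−W-101: −43a + 216b = 122;  W-103−W-101: −229a + 119b = 173.
Solving gives a = −0.51525, b = 0.46224.
Then c = 704 − a·513 − b·79 = 931.81.
At (212, 149): z = −109.2 + 68.9 + 931.81 = 891.4 m.

891.4 m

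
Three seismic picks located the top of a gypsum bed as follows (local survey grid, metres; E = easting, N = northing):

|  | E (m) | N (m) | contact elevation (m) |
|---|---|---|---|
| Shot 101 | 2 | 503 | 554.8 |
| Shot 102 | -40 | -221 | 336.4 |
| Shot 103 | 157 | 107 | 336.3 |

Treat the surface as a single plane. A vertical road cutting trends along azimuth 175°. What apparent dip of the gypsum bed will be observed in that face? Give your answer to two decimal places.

Let the plane be z = a·E + b·N + c.
Shot 102−Shot 101: −42a − 724b = −218.4;  Shot 103−Shot 101: 155a − 396b = −218.5.
Solving gives a = −0.55651, b = 0.33394.
Unit vector along 175° is (sin 175°, cos 175°) = (0.0872, -0.9962).
Slope in that direction = a·(0.0872) + b·(-0.9962) = −0.38117.
Apparent dip = arctan|0.38117| = 20.87° (true dip is 33.0°, so apparent ≤ true as expected).

20.87°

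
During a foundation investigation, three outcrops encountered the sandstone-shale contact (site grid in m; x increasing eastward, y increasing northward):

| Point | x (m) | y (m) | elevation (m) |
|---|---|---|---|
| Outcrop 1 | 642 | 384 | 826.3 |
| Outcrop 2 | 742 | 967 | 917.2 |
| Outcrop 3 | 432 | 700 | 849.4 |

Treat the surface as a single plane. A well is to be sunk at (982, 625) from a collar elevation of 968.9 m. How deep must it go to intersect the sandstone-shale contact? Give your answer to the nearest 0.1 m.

75.4 m

Let the plane be z = a·x + b·y + c.
Outcrop 2−Outcrop 1: 100a + 583b = 90.9;  Outcrop 3−Outcrop 1: −210a + 316b = 23.1.
Solving gives a = 0.09905, b = 0.13893.
Then c = 826.3 − a·642 − b·384 = 709.36.
At (982, 625): z_contact = 97.27 + 86.83 + 709.36 = 893.46 m.
Depth below ground = 968.9 − 893.46 = 75.4 m.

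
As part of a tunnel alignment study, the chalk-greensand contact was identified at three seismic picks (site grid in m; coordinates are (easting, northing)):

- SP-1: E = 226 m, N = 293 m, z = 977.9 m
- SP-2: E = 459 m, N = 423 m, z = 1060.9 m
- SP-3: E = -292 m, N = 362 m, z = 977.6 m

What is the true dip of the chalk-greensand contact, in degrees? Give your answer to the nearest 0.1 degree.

27.4°

Let the plane be z = a·E + b·N + c.
SP-2−SP-1: 233a + 130b = 83;  SP-3−SP-1: −518a + 69b = −0.3.
Solving gives a = 0.06912, b = 0.51457.
Gradient magnitude |∇z| = √(a² + b²) = √(0.00478 + 0.26478) = 0.51919.
True dip = arctan(0.51919) = 27.4°, dipping toward S (azimuth ≈ 188°).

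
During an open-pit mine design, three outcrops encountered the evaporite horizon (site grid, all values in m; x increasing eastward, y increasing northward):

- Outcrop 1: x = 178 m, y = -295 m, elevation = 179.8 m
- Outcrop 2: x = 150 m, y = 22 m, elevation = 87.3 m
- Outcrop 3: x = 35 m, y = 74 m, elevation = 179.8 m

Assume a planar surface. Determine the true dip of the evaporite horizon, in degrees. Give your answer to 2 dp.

Two edge vectors: Outcrop 1→Outcrop 2 = (-28, 317, -92.5), Outcrop 1→Outcrop 3 = (-143, 369, 0).
Normal n = (Outcrop 1→Outcrop 2) × (Outcrop 1→Outcrop 3) = (34132.5, 13227.5, 34999).
So ∂z/∂x = −n_x/n_z = −0.97524 and ∂z/∂y = −n_y/n_z = −0.37794.
Gradient magnitude |∇z| = √(a² + b²) = √(0.95110 + 0.14284) = 1.04591.
True dip = arctan(1.04591) = 46.29°, dipping toward ENE (azimuth ≈ 069°).

46.29°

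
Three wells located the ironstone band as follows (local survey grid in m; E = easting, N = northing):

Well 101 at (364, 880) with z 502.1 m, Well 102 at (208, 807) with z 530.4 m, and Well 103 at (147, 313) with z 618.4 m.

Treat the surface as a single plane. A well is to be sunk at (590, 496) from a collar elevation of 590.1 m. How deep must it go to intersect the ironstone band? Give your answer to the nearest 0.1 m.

48.0 m

Let the plane be z = a·E + b·N + c.
Well 102−Well 101: −156a − 73b = 28.3;  Well 103−Well 101: −217a − 567b = 116.3.
Solving gives a = −0.10406, b = −0.16529.
Then c = 502.1 − a·364 − b·880 = 685.43.
At (590, 496): z_contact = −61.40 − 81.98 + 685.43 = 542.05 m.
Depth below ground = 590.1 − 542.05 = 48.0 m.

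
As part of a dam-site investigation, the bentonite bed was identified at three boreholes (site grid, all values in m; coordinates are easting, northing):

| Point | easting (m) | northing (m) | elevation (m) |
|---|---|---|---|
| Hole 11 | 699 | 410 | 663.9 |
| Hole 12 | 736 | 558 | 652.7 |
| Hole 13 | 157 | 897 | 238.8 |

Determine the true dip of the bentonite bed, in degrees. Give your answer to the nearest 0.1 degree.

Two edge vectors: Hole 11→Hole 12 = (37, 148, -11.2), Hole 11→Hole 13 = (-542, 487, -425.1).
Normal n = (Hole 11→Hole 12) × (Hole 11→Hole 13) = (-57460.4, 21799.1, 98235).
So ∂z/∂easting = −n_x/n_z = 0.58493 and ∂z/∂northing = −n_y/n_z = −0.22191.
Gradient magnitude |∇z| = √(a² + b²) = √(0.34214 + 0.04924) = 0.62561.
True dip = arctan(0.62561) = 32.0°, dipping toward WNW (azimuth ≈ 291°).

32.0°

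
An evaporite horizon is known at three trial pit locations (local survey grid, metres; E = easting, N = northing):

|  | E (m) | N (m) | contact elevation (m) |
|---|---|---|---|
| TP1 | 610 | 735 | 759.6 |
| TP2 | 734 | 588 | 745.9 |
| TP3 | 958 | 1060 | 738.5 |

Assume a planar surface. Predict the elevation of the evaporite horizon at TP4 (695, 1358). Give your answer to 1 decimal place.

Two edge vectors: TP1→TP2 = (124, -147, -13.7), TP1→TP3 = (348, 325, -21.1).
Normal n = (TP1→TP2) × (TP1→TP3) = (7554.2, -2151.2, 91456).
So ∂z/∂E = −n_x/n_z = −0.082599 and ∂z/∂N = −n_y/n_z = 0.023522.
Intercept c from TP1: 759.6 + 50.39 − 17.29 = 792.70.
At (695, 1358): z = −57.4 + 31.9 + 792.70 = 767.2 m.

767.2 m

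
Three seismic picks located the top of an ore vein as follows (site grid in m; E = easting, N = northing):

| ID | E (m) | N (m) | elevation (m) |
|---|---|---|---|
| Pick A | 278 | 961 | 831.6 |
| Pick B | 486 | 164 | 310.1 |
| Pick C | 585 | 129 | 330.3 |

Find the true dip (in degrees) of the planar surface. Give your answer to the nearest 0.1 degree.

42.5°

Two edge vectors: Pick A→Pick B = (208, -797, -521.5), Pick A→Pick C = (307, -832, -501.3).
Normal n = (Pick A→Pick B) × (Pick A→Pick C) = (-34351.9, -55830.1, 71623).
So ∂z/∂E = −n_x/n_z = 0.47962 and ∂z/∂N = −n_y/n_z = 0.77950.
Gradient magnitude |∇z| = √(a² + b²) = √(0.23004 + 0.60762) = 0.91524.
True dip = arctan(0.91524) = 42.5°, dipping toward SSW (azimuth ≈ 212°).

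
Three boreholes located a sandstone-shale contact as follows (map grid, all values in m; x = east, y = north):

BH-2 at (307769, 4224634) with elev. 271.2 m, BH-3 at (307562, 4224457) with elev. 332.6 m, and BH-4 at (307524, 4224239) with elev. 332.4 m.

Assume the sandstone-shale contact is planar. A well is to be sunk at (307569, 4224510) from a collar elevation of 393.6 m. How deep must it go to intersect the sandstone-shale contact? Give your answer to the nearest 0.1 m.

Two edge vectors: BH-2→BH-3 = (-207, -177, 61.4), BH-2→BH-4 = (-245, -395, 61.2).
Normal n = (BH-2→BH-3) × (BH-2→BH-4) = (13420.6, -2374.6, 38400).
So ∂z/∂x = −n_x/n_z = −0.349494792 and ∂z/∂y = −n_y/n_z = 0.061838542.
Intercept c from BH-2: 271.2 + 107563.66 − 261245.21 = −153410.34.
At (307569, 4224510): z_contact = −107493.76 + 261237.54 − 153410.34 = 333.43 m.
Depth below ground = 393.6 − 333.43 = 60.2 m.

60.2 m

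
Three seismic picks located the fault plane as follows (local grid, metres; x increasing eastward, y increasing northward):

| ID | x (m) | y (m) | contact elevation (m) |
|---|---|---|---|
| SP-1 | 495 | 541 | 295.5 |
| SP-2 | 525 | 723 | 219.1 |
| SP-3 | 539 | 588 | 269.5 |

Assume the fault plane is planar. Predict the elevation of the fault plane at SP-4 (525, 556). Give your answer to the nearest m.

284 m

Two edge vectors: SP-1→SP-2 = (30, 182, -76.4), SP-1→SP-3 = (44, 47, -26).
Normal n = (SP-1→SP-2) × (SP-1→SP-3) = (-1141.2, -2581.6, -6598).
So ∂z/∂x = −n_x/n_z = −0.17296 and ∂z/∂y = −n_y/n_z = −0.39127.
Intercept c from SP-1: 295.5 + 85.62 + 211.68 = 592.79.
At (525, 556): z = −90.8 − 217.5 + 592.79 = 284.4 m.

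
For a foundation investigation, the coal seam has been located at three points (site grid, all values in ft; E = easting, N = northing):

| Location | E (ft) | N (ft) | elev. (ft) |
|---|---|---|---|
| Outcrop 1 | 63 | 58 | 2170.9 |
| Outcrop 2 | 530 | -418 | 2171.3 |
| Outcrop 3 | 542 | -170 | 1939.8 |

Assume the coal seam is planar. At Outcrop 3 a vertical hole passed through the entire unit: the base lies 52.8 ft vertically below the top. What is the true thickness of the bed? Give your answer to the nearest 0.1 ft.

32.7 ft

Two edge vectors: Outcrop 1→Outcrop 2 = (467, -476, 0.4), Outcrop 1→Outcrop 3 = (479, -228, -231.1).
Normal n = (Outcrop 1→Outcrop 2) × (Outcrop 1→Outcrop 3) = (110094.8, 108115.3, 121528).
So ∂z/∂E = −n_x/n_z = −0.90592 and ∂z/∂N = −n_y/n_z = −0.88963.
|∇z| = √(a²+b²) = 1.26970, so dip δ = arctan(1.26970) = 51.78°.
True thickness = vertical thickness × cos δ = 52.8 × cos 51.78° = 32.7 ft.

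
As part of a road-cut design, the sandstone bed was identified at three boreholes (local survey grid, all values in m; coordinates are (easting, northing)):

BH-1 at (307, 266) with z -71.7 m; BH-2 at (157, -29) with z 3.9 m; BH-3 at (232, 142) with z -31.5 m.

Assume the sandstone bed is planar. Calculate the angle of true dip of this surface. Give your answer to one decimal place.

Two edge vectors: BH-1→BH-2 = (-150, -295, 75.6), BH-1→BH-3 = (-75, -124, 40.2).
Normal n = (BH-1→BH-2) × (BH-1→BH-3) = (-2484.6, 360, -3525).
So ∂z/∂E = −n_x/n_z = −0.70485 and ∂z/∂N = −n_y/n_z = 0.10213.
Gradient magnitude |∇z| = √(a² + b²) = √(0.49682 + 0.01043) = 0.71221.
True dip = arctan(0.71221) = 35.5°, dipping toward E (azimuth ≈ 098°).

35.5°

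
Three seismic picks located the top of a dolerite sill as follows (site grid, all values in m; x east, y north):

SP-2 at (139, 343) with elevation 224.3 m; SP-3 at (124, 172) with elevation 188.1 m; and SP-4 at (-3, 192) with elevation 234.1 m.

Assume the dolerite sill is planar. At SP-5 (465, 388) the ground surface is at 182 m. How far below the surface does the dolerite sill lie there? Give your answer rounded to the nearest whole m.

53 m

Let the plane be z = a·x + b·y + c.
SP-3−SP-2: −15a − 171b = −36.2;  SP-4−SP-2: −142a − 151b = 9.8.
Solving gives a = −0.32439, b = 0.24015.
Then c = 224.3 − a·139 − b·343 = 187.02.
At (465, 388): z_contact = −150.8 + 93.2 + 187.02 = 129.4 m.
Depth below ground = 182 − 129.4 = 53 m.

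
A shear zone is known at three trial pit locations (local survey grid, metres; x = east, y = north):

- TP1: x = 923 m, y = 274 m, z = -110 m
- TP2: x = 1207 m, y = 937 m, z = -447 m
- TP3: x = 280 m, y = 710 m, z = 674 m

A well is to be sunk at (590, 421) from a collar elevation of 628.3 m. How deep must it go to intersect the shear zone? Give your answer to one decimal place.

333.1 m

Two edge vectors: TP1→TP2 = (284, 663, -337), TP1→TP3 = (-643, 436, 784).
Normal n = (TP1→TP2) × (TP1→TP3) = (666724, -5965, 550133).
So ∂z/∂x = −n_x/n_z = −1.211932 and ∂z/∂y = −n_y/n_z = 0.010843.
Intercept c from TP1: -110 + 1118.61 − 2.97 = 1005.64.
At (590, 421): z_contact = −715.04 + 4.56 + 1005.64 = 295.17 m.
Depth below ground = 628.3 − 295.17 = 333.1 m.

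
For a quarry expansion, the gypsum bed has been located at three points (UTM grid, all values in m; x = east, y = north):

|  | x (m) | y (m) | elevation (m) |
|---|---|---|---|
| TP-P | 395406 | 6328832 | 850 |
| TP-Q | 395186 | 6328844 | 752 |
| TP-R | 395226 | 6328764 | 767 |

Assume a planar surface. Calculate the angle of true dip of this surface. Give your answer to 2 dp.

24.17°

Let the plane be z = a·x + b·y + c.
TP-Q−TP-P: −220a + 12b = −98;  TP-R−TP-P: −180a − 68b = −83.
Solving gives a = 0.44743, b = 0.03621.
Gradient magnitude |∇z| = √(a² + b²) = √(0.20019 + 0.00131) = 0.44889.
True dip = arctan(0.44889) = 24.17°, dipping toward W (azimuth ≈ 265°).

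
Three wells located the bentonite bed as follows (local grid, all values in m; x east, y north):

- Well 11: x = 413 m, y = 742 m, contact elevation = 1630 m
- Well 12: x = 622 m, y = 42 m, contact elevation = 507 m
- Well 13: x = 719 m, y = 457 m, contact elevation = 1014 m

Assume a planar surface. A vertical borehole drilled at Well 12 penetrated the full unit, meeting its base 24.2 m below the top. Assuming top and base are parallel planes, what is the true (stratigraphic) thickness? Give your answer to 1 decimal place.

Let the plane be z = a·x + b·y + c.
Well 12−Well 11: 209a − 700b = −1123;  Well 13−Well 11: 306a − 285b = −616.
Solving gives a = −0.71876, b = 1.38969.
|∇z| = √(a²+b²) = 1.56456, so dip δ = arctan(1.56456) = 57.41°.
True thickness = vertical thickness × cos δ = 24.2 × cos 57.41° = 13.0 m.

13.0 m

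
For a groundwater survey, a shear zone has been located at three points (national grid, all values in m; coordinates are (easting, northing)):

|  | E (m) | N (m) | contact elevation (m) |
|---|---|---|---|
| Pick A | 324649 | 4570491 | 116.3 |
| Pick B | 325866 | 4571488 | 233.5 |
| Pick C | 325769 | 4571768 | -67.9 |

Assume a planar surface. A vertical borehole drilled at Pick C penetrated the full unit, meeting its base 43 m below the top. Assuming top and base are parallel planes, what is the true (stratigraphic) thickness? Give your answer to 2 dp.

28.73 m

Let the plane be z = a·E + b·N + c.
Pick B−Pick A: 1217a + 997b = 117.2;  Pick C−Pick A: 1120a + 1277b = −184.2.
Solving gives a = 0.76191, b = −0.81248.
|∇z| = √(a²+b²) = 1.11384, so dip δ = arctan(1.11384) = 48.08°.
True thickness = vertical thickness × cos δ = 43 × cos 48.08° = 28.73 m.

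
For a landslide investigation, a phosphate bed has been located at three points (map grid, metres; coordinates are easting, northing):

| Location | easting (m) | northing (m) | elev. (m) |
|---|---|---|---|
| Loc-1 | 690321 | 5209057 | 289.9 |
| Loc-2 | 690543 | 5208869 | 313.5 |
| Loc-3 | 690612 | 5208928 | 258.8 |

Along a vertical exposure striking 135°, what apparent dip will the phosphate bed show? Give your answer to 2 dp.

Two edge vectors: Loc-1→Loc-2 = (222, -188, 23.6), Loc-1→Loc-3 = (291, -129, -31.1).
Normal n = (Loc-1→Loc-2) × (Loc-1→Loc-3) = (8891.2, 13771.8, 26070).
So ∂z/∂easting = −n_x/n_z = −0.34105 and ∂z/∂northing = −n_y/n_z = −0.52826.
Unit vector along 135° is (sin 135°, cos 135°) = (0.7071, -0.7071).
Slope in that direction = a·(0.7071) + b·(-0.7071) = 0.13238.
Apparent dip = arctan|0.13238| = 7.54° (true dip is 32.2°, so apparent ≤ true as expected).

7.54°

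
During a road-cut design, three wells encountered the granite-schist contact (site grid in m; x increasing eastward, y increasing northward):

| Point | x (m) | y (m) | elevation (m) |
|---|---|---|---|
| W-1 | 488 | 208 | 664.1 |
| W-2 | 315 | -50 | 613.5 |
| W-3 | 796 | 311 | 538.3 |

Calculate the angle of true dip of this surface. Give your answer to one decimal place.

40.7°

Two edge vectors: W-1→W-2 = (-173, -258, -50.6), W-1→W-3 = (308, 103, -125.8).
Normal n = (W-1→W-2) × (W-1→W-3) = (37668.2, -37348.2, 61645).
So ∂z/∂x = −n_x/n_z = −0.61105 and ∂z/∂y = −n_y/n_z = 0.60586.
Gradient magnitude |∇z| = √(a² + b²) = √(0.37338 + 0.36707) = 0.86049.
True dip = arctan(0.86049) = 40.7°, dipping toward SE (azimuth ≈ 135°).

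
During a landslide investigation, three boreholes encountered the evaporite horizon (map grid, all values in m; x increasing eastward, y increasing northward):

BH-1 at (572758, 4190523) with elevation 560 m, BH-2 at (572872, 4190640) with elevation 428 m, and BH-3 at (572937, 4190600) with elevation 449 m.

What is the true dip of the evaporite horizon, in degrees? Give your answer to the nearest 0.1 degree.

43.0°

Two edge vectors: BH-1→BH-2 = (114, 117, -132), BH-1→BH-3 = (179, 77, -111).
Normal n = (BH-1→BH-2) × (BH-1→BH-3) = (-2823, -10974, -12165).
So ∂z/∂x = −n_x/n_z = −0.23206 and ∂z/∂y = −n_y/n_z = −0.90210.
Gradient magnitude |∇z| = √(a² + b²) = √(0.05385 + 0.81378) = 0.93147.
True dip = arctan(0.93147) = 43.0°, dipping toward NNE (azimuth ≈ 014°).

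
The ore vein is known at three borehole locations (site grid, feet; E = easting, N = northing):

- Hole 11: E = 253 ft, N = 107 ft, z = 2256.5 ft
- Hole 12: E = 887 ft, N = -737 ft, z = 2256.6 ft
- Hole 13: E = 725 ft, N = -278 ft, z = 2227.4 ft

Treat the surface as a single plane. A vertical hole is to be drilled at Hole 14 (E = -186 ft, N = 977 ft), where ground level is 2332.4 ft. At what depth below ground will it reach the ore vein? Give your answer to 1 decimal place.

Let the plane be z = a·E + b·N + c.
Hole 12−Hole 11: 634a − 844b = 0.1;  Hole 13−Hole 11: 472a − 385b = −29.1.
Solving gives a = −0.15945, b = −0.11989.
Then c = 2256.5 − a·253 − b·107 = 2309.67.
At (-186, 977): z_contact = 29.66 − 117.13 + 2309.67 = 2222.19 ft.
Depth below ground = 2332.4 − 2222.19 = 110.2 ft.

110.2 ft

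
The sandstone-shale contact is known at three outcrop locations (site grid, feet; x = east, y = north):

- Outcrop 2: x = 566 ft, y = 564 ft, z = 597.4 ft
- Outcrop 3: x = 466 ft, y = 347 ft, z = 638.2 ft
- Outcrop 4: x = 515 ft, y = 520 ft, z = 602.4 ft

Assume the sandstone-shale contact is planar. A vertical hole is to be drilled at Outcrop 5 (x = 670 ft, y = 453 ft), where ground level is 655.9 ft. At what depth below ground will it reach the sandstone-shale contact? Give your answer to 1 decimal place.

Two edge vectors: Outcrop 2→Outcrop 3 = (-100, -217, 40.8), Outcrop 2→Outcrop 4 = (-51, -44, 5).
Normal n = (Outcrop 2→Outcrop 3) × (Outcrop 2→Outcrop 4) = (710.2, -1580.8, -6667).
So ∂z/∂x = −n_x/n_z = 0.10652 and ∂z/∂y = −n_y/n_z = −0.23711.
Intercept c from Outcrop 2: 597.4 − 60.29 + 133.73 = 670.84.
At (670, 453): z_contact = 71.37 − 107.41 + 670.84 = 634.80 ft.
Depth below ground = 655.9 − 634.80 = 21.1 ft.

21.1 ft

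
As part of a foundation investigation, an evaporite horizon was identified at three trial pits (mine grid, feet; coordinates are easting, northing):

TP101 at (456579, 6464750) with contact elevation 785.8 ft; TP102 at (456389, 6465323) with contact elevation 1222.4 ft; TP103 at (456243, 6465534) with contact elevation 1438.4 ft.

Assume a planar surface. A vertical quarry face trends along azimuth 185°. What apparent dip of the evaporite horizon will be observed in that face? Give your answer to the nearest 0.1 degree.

Let the plane be z = a·easting + b·northing + c.
TP102−TP101: −190a + 573b = 436.6;  TP103−TP101: −336a + 784b = 652.6.
Solving gives a = −0.72635, b = 0.52111.
Unit vector along 185° is (sin 185°, cos 185°) = (-0.0872, -0.9962).
Slope in that direction = a·(-0.0872) + b·(-0.9962) = −0.45582.
Apparent dip = arctan|0.45582| = 24.5° (true dip is 41.8°, so apparent ≤ true as expected).

24.5°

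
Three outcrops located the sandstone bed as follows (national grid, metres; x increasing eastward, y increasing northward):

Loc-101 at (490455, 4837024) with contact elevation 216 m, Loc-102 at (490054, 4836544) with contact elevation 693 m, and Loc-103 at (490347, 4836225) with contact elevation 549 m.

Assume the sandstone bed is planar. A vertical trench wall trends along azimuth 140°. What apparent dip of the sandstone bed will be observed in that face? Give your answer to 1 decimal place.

Let the plane be z = a·x + b·y + c.
Loc-102−Loc-101: −401a − 480b = 477;  Loc-103−Loc-101: −108a − 799b = 333.
Solving gives a = −0.82396, b = −0.30540.
Unit vector along 140° is (sin 140°, cos 140°) = (0.6428, -0.7660).
Slope in that direction = a·(0.6428) + b·(-0.7660) = −0.29569.
Apparent dip = arctan|0.29569| = 16.5° (true dip is 41.3°, so apparent ≤ true as expected).

16.5°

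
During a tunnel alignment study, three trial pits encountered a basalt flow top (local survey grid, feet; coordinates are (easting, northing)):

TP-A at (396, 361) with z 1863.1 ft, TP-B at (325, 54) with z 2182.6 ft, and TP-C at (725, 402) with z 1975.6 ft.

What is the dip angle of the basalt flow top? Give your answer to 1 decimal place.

51.4°

Let the plane be z = a·E + b·N + c.
TP-B−TP-A: −71a − 307b = 319.5;  TP-C−TP-A: 329a + 41b = 112.5.
Solving gives a = 0.48564, b = −1.15303.
Gradient magnitude |∇z| = √(a² + b²) = √(0.23584 + 1.32948) = 1.25113.
True dip = arctan(1.25113) = 51.4°, dipping toward NNW (azimuth ≈ 337°).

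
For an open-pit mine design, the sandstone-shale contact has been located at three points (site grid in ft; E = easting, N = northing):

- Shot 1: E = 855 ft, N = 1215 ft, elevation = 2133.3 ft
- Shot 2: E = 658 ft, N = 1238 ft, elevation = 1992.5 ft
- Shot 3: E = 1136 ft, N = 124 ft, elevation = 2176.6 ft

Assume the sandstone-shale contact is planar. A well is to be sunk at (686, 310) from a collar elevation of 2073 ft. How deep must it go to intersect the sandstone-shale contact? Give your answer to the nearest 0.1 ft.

198.2 ft

Let the plane be z = a·E + b·N + c.
Shot 2−Shot 1: −197a + 23b = −140.8;  Shot 3−Shot 1: 281a − 1091b = 43.3.
Solving gives a = 0.732102, b = 0.148873.
Then c = 2133.3 − a·855 − b·1215 = 1326.47.
At (686, 310): z_contact = 502.22 + 46.15 + 1326.47 = 1874.84 ft.
Depth below ground = 2073 − 1874.84 = 198.2 ft.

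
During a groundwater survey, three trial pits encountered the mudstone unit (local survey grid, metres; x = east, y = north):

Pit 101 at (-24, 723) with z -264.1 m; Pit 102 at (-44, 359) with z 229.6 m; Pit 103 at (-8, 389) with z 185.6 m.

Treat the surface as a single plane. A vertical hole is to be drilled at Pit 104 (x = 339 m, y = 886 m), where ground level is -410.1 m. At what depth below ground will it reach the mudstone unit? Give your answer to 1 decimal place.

Let the plane be z = a·x + b·y + c.
Pit 102−Pit 101: −20a − 364b = 493.7;  Pit 103−Pit 101: 16a − 334b = 449.7.
Solving gives a = −0.09637, b = −1.35102.
Then c = -264.1 − a·-24 − b·723 = 710.38.
At (339, 886): z_contact = −32.67 − 1197.01 + 710.38 = -519.30 m.
Depth below ground = -410.1 − (-519.30) = 109.2 m.

109.2 m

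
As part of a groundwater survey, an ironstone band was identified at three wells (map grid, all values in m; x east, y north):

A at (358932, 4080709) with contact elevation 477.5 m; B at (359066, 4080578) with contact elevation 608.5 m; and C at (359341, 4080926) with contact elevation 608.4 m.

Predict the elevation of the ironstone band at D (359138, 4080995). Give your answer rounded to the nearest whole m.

Two edge vectors: A→B = (134, -131, 131), A→C = (409, 217, 130.9).
Normal n = (A→B) × (A→C) = (-45574.9, 36038.4, 82657).
So ∂z/∂x = −n_x/n_z = 0.55137375 and ∂z/∂y = −n_y/n_z = −0.43599937.
Intercept c from A: 477.5 − 197905.68 + 1779186.56 = 1581758.37.
At (359138, 4080995): z = 198019.3 − 1779311.3 + 1581758.37 = 466.4 m.

466 m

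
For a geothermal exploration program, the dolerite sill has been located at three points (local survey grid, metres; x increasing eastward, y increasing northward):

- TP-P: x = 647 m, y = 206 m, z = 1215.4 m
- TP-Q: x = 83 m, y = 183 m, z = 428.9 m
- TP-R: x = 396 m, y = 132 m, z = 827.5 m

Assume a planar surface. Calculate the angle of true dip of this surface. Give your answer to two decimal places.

Let the plane be z = a·x + b·y + c.
TP-Q−TP-P: −564a − 23b = −786.5;  TP-R−TP-P: −251a − 74b = −387.9.
Solving gives a = 1.37028, b = 0.59406.
Gradient magnitude |∇z| = √(a² + b²) = √(1.87766 + 0.35290) = 1.49351.
True dip = arctan(1.49351) = 56.20°, dipping toward WSW (azimuth ≈ 247°).

56.20°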